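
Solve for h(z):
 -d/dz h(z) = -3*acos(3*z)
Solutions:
 h(z) = C1 + 3*z*acos(3*z) - sqrt(1 - 9*z^2)


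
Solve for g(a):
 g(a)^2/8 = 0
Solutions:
 g(a) = 0


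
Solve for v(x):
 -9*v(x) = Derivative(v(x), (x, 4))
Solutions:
 v(x) = (C1*sin(sqrt(6)*x/2) + C2*cos(sqrt(6)*x/2))*exp(-sqrt(6)*x/2) + (C3*sin(sqrt(6)*x/2) + C4*cos(sqrt(6)*x/2))*exp(sqrt(6)*x/2)


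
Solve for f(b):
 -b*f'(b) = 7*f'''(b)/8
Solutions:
 f(b) = C1 + Integral(C2*airyai(-2*7^(2/3)*b/7) + C3*airybi(-2*7^(2/3)*b/7), b)


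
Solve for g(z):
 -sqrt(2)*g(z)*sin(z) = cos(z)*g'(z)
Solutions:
 g(z) = C1*cos(z)^(sqrt(2))


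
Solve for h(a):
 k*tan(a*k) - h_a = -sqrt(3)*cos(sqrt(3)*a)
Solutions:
 h(a) = C1 + k*Piecewise((-log(cos(a*k))/k, Ne(k, 0)), (0, True)) + sin(sqrt(3)*a)


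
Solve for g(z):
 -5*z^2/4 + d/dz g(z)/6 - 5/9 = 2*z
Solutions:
 g(z) = C1 + 5*z^3/2 + 6*z^2 + 10*z/3


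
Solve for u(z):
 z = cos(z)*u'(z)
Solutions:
 u(z) = C1 + Integral(z/cos(z), z)


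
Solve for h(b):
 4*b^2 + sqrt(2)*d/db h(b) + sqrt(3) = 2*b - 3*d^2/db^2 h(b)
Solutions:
 h(b) = C1 + C2*exp(-sqrt(2)*b/3) - 2*sqrt(2)*b^3/3 + sqrt(2)*b^2/2 + 6*b^2 - 18*sqrt(2)*b - 3*b - sqrt(6)*b/2


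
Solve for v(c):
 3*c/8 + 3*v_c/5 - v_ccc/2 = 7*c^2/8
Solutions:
 v(c) = C1 + C2*exp(-sqrt(30)*c/5) + C3*exp(sqrt(30)*c/5) + 35*c^3/72 - 5*c^2/16 + 175*c/72


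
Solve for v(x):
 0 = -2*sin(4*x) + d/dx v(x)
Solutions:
 v(x) = C1 - cos(4*x)/2


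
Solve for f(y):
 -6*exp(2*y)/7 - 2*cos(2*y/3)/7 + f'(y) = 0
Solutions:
 f(y) = C1 + 3*exp(2*y)/7 + 3*sin(2*y/3)/7


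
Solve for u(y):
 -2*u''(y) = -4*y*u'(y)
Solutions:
 u(y) = C1 + C2*erfi(y)


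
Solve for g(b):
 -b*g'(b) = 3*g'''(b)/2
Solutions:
 g(b) = C1 + Integral(C2*airyai(-2^(1/3)*3^(2/3)*b/3) + C3*airybi(-2^(1/3)*3^(2/3)*b/3), b)


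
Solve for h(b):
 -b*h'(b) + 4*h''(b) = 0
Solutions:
 h(b) = C1 + C2*erfi(sqrt(2)*b/4)


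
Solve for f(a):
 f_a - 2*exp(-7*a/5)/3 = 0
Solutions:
 f(a) = C1 - 10*exp(-7*a/5)/21


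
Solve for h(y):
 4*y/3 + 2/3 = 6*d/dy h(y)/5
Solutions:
 h(y) = C1 + 5*y^2/9 + 5*y/9


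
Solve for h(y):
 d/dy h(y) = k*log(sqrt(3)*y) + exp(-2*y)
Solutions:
 h(y) = C1 + k*y*log(y) + k*y*(-1 + log(3)/2) - exp(-2*y)/2


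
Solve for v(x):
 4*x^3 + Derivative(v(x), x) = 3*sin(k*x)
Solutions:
 v(x) = C1 - x^4 - 3*cos(k*x)/k


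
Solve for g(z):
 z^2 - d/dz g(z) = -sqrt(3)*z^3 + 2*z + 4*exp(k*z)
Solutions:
 g(z) = C1 + sqrt(3)*z^4/4 + z^3/3 - z^2 - 4*exp(k*z)/k


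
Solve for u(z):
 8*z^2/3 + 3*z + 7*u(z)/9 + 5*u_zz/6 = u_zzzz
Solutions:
 u(z) = C1*exp(-sqrt(3)*z*sqrt(5 + sqrt(137))/6) + C2*exp(sqrt(3)*z*sqrt(5 + sqrt(137))/6) + C3*sin(sqrt(3)*z*sqrt(-5 + sqrt(137))/6) + C4*cos(sqrt(3)*z*sqrt(-5 + sqrt(137))/6) - 24*z^2/7 - 27*z/7 + 360/49


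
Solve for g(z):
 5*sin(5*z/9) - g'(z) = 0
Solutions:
 g(z) = C1 - 9*cos(5*z/9)


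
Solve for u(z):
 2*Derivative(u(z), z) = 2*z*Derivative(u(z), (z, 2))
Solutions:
 u(z) = C1 + C2*z^2


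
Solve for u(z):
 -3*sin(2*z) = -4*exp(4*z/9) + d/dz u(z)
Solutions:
 u(z) = C1 + 9*exp(4*z/9) + 3*cos(2*z)/2


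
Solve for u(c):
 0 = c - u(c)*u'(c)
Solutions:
 u(c) = -sqrt(C1 + c^2)
 u(c) = sqrt(C1 + c^2)


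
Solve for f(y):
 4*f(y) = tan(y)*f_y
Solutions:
 f(y) = C1*sin(y)^4


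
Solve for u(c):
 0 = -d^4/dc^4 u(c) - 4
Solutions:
 u(c) = C1 + C2*c + C3*c^2 + C4*c^3 - c^4/6


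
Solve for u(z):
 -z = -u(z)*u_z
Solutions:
 u(z) = -sqrt(C1 + z^2)
 u(z) = sqrt(C1 + z^2)


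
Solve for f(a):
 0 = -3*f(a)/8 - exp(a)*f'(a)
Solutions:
 f(a) = C1*exp(3*exp(-a)/8)


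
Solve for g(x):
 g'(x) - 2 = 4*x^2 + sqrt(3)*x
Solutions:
 g(x) = C1 + 4*x^3/3 + sqrt(3)*x^2/2 + 2*x


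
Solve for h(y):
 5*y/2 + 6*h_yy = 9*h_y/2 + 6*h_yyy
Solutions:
 h(y) = C1 + 5*y^2/18 + 20*y/27 + (C2*sin(sqrt(2)*y/2) + C3*cos(sqrt(2)*y/2))*exp(y/2)


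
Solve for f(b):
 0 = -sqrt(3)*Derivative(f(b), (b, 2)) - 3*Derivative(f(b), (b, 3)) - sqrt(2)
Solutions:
 f(b) = C1 + C2*b + C3*exp(-sqrt(3)*b/3) - sqrt(6)*b^2/6


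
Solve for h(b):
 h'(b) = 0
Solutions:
 h(b) = C1


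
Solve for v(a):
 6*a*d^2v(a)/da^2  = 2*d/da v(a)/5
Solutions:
 v(a) = C1 + C2*a^(16/15)


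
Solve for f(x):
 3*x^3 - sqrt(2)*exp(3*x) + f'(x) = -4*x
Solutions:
 f(x) = C1 - 3*x^4/4 - 2*x^2 + sqrt(2)*exp(3*x)/3


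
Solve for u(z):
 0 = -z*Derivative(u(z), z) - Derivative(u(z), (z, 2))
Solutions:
 u(z) = C1 + C2*erf(sqrt(2)*z/2)


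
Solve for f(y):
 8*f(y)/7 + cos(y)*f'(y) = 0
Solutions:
 f(y) = C1*(sin(y) - 1)^(4/7)/(sin(y) + 1)^(4/7)


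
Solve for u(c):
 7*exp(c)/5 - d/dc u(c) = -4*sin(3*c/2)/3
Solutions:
 u(c) = C1 + 7*exp(c)/5 - 8*cos(3*c/2)/9


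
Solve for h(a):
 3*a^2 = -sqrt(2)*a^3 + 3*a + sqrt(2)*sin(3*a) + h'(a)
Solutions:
 h(a) = C1 + sqrt(2)*a^4/4 + a^3 - 3*a^2/2 + sqrt(2)*cos(3*a)/3


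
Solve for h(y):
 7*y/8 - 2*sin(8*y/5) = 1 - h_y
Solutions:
 h(y) = C1 - 7*y^2/16 + y - 5*cos(8*y/5)/4


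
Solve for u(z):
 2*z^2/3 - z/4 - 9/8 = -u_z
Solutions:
 u(z) = C1 - 2*z^3/9 + z^2/8 + 9*z/8


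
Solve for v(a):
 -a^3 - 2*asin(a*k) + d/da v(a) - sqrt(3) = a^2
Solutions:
 v(a) = C1 + a^4/4 + a^3/3 + sqrt(3)*a + 2*Piecewise((a*asin(a*k) + sqrt(-a^2*k^2 + 1)/k, Ne(k, 0)), (0, True))


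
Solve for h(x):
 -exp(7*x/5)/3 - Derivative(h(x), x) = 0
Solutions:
 h(x) = C1 - 5*exp(7*x/5)/21


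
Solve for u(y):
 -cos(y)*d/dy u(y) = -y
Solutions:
 u(y) = C1 + Integral(y/cos(y), y)


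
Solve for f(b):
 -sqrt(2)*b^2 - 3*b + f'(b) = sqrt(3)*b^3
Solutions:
 f(b) = C1 + sqrt(3)*b^4/4 + sqrt(2)*b^3/3 + 3*b^2/2


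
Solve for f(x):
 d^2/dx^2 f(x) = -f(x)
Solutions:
 f(x) = C1*sin(x) + C2*cos(x)


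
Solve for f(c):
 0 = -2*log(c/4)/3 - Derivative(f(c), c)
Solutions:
 f(c) = C1 - 2*c*log(c)/3 + 2*c/3 + 4*c*log(2)/3


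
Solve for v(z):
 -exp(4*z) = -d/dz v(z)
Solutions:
 v(z) = C1 + exp(4*z)/4


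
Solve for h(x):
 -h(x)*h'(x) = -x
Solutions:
 h(x) = -sqrt(C1 + x^2)
 h(x) = sqrt(C1 + x^2)


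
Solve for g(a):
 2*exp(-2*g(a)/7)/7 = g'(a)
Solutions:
 g(a) = 7*log(-sqrt(C1 + 2*a)) - 7*log(7) + 7*log(2)/2
 g(a) = 7*log(C1 + 2*a)/2 - 7*log(7) + 7*log(2)/2


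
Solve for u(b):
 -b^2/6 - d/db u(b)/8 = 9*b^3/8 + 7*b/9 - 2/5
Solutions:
 u(b) = C1 - 9*b^4/4 - 4*b^3/9 - 28*b^2/9 + 16*b/5


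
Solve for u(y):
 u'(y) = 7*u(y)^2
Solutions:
 u(y) = -1/(C1 + 7*y)


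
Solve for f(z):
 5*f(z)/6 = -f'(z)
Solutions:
 f(z) = C1*exp(-5*z/6)


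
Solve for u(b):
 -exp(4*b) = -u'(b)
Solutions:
 u(b) = C1 + exp(4*b)/4


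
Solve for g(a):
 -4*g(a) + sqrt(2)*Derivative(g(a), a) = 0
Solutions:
 g(a) = C1*exp(2*sqrt(2)*a)


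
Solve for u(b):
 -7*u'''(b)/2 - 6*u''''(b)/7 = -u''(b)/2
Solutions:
 u(b) = C1 + C2*b + C3*exp(b*(-49 + sqrt(2737))/24) + C4*exp(-b*(49 + sqrt(2737))/24)


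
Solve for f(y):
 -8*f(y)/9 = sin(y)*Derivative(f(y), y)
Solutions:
 f(y) = C1*(cos(y) + 1)^(4/9)/(cos(y) - 1)^(4/9)


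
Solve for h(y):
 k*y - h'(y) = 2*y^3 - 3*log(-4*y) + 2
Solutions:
 h(y) = C1 + k*y^2/2 - y^4/2 + 3*y*log(-y) + y*(-5 + 6*log(2))


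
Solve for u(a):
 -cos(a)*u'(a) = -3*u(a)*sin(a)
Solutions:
 u(a) = C1/cos(a)^3


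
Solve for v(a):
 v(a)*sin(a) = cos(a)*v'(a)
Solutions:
 v(a) = C1/cos(a)


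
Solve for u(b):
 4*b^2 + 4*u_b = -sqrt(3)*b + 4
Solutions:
 u(b) = C1 - b^3/3 - sqrt(3)*b^2/8 + b


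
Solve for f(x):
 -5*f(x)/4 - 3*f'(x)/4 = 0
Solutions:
 f(x) = C1*exp(-5*x/3)


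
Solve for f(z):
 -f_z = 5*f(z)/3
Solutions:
 f(z) = C1*exp(-5*z/3)


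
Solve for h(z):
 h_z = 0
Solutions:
 h(z) = C1


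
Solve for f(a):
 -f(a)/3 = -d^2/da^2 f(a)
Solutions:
 f(a) = C1*exp(-sqrt(3)*a/3) + C2*exp(sqrt(3)*a/3)


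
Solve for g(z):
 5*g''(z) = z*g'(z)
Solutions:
 g(z) = C1 + C2*erfi(sqrt(10)*z/10)


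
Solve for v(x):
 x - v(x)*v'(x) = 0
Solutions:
 v(x) = -sqrt(C1 + x^2)
 v(x) = sqrt(C1 + x^2)


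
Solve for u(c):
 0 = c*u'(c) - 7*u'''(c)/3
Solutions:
 u(c) = C1 + Integral(C2*airyai(3^(1/3)*7^(2/3)*c/7) + C3*airybi(3^(1/3)*7^(2/3)*c/7), c)


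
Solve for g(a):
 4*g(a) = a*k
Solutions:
 g(a) = a*k/4


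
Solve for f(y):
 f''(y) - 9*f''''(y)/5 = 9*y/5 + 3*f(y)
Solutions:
 f(y) = -3*y/5 + (C1*sin(3^(3/4)*5^(1/4)*y*sin(atan(sqrt(515)/5)/2)/3) + C2*cos(3^(3/4)*5^(1/4)*y*sin(atan(sqrt(515)/5)/2)/3))*exp(-3^(3/4)*5^(1/4)*y*cos(atan(sqrt(515)/5)/2)/3) + (C3*sin(3^(3/4)*5^(1/4)*y*sin(atan(sqrt(515)/5)/2)/3) + C4*cos(3^(3/4)*5^(1/4)*y*sin(atan(sqrt(515)/5)/2)/3))*exp(3^(3/4)*5^(1/4)*y*cos(atan(sqrt(515)/5)/2)/3)


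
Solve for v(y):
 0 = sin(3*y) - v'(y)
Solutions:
 v(y) = C1 - cos(3*y)/3


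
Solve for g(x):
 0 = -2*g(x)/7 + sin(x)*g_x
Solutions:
 g(x) = C1*(cos(x) - 1)^(1/7)/(cos(x) + 1)^(1/7)


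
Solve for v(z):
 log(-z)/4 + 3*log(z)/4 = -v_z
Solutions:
 v(z) = C1 - z*log(z) + z*(1 - I*pi/4)


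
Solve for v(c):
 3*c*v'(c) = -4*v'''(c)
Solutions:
 v(c) = C1 + Integral(C2*airyai(-6^(1/3)*c/2) + C3*airybi(-6^(1/3)*c/2), c)


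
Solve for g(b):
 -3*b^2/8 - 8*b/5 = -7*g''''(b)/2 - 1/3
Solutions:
 g(b) = C1 + C2*b + C3*b^2 + C4*b^3 + b^6/3360 + 2*b^5/525 - b^4/252


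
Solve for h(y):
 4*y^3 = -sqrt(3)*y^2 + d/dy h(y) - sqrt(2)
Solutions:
 h(y) = C1 + y^4 + sqrt(3)*y^3/3 + sqrt(2)*y


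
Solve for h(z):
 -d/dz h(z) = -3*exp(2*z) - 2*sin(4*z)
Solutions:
 h(z) = C1 + 3*exp(2*z)/2 - cos(4*z)/2


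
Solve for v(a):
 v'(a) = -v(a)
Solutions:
 v(a) = C1*exp(-a)


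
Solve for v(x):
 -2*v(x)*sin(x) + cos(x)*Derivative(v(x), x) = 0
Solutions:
 v(x) = C1/cos(x)^2


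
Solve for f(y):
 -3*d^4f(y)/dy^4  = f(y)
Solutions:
 f(y) = (C1*sin(sqrt(2)*3^(3/4)*y/6) + C2*cos(sqrt(2)*3^(3/4)*y/6))*exp(-sqrt(2)*3^(3/4)*y/6) + (C3*sin(sqrt(2)*3^(3/4)*y/6) + C4*cos(sqrt(2)*3^(3/4)*y/6))*exp(sqrt(2)*3^(3/4)*y/6)


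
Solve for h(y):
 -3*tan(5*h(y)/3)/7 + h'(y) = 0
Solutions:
 h(y) = -3*asin(C1*exp(5*y/7))/5 + 3*pi/5
 h(y) = 3*asin(C1*exp(5*y/7))/5


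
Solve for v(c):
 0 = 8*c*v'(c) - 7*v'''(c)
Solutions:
 v(c) = C1 + Integral(C2*airyai(2*7^(2/3)*c/7) + C3*airybi(2*7^(2/3)*c/7), c)


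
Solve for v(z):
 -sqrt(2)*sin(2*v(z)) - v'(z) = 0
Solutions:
 v(z) = pi - acos((-C1 - exp(4*sqrt(2)*z))/(C1 - exp(4*sqrt(2)*z)))/2
 v(z) = acos((-C1 - exp(4*sqrt(2)*z))/(C1 - exp(4*sqrt(2)*z)))/2


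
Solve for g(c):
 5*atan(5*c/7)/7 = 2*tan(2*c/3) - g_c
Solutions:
 g(c) = C1 - 5*c*atan(5*c/7)/7 + log(25*c^2 + 49)/2 - 3*log(cos(2*c/3))


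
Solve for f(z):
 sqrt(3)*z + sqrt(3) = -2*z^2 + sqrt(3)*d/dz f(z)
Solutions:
 f(z) = C1 + 2*sqrt(3)*z^3/9 + z^2/2 + z


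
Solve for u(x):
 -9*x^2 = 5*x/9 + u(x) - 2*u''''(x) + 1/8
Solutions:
 u(x) = C1*exp(-2^(3/4)*x/2) + C2*exp(2^(3/4)*x/2) + C3*sin(2^(3/4)*x/2) + C4*cos(2^(3/4)*x/2) - 9*x^2 - 5*x/9 - 1/8


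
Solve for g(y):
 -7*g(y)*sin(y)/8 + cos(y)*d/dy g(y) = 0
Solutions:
 g(y) = C1/cos(y)^(7/8)


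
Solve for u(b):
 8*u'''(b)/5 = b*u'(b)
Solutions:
 u(b) = C1 + Integral(C2*airyai(5^(1/3)*b/2) + C3*airybi(5^(1/3)*b/2), b)


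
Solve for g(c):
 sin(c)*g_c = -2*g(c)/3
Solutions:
 g(c) = C1*(cos(c) + 1)^(1/3)/(cos(c) - 1)^(1/3)


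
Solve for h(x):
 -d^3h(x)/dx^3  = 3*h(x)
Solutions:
 h(x) = C3*exp(-3^(1/3)*x) + (C1*sin(3^(5/6)*x/2) + C2*cos(3^(5/6)*x/2))*exp(3^(1/3)*x/2)


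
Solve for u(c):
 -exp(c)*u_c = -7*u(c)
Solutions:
 u(c) = C1*exp(-7*exp(-c))


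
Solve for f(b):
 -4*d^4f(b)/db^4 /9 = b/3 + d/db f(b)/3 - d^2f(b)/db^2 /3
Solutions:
 f(b) = C1 + C2*exp(b*((2*sqrt(2) + 3)^(-1/3) + (2*sqrt(2) + 3)^(1/3))/4)*sin(sqrt(3)*b*(-(2*sqrt(2) + 3)^(1/3) + (2*sqrt(2) + 3)^(-1/3))/4) + C3*exp(b*((2*sqrt(2) + 3)^(-1/3) + (2*sqrt(2) + 3)^(1/3))/4)*cos(sqrt(3)*b*(-(2*sqrt(2) + 3)^(1/3) + (2*sqrt(2) + 3)^(-1/3))/4) + C4*exp(-b*((2*sqrt(2) + 3)^(-1/3) + (2*sqrt(2) + 3)^(1/3))/2) - b^2/2 - b


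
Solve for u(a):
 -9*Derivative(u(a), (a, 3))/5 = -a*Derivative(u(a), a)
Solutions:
 u(a) = C1 + Integral(C2*airyai(15^(1/3)*a/3) + C3*airybi(15^(1/3)*a/3), a)


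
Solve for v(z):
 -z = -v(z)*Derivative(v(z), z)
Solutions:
 v(z) = -sqrt(C1 + z^2)
 v(z) = sqrt(C1 + z^2)


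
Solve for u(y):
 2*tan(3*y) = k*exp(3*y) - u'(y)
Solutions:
 u(y) = C1 + k*exp(3*y)/3 + 2*log(cos(3*y))/3


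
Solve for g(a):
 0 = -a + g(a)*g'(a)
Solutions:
 g(a) = -sqrt(C1 + a^2)
 g(a) = sqrt(C1 + a^2)


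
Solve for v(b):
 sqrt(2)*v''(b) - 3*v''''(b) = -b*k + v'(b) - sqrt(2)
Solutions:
 v(b) = C1 + C2*exp(b*(2*2^(5/6)/(sqrt(81 - 8*sqrt(2)) + 9)^(1/3) + 2^(2/3)*(sqrt(81 - 8*sqrt(2)) + 9)^(1/3))/12)*sin(sqrt(3)*b*(-2*2^(5/6)/(sqrt(81 - 8*sqrt(2)) + 9)^(1/3) + 2^(2/3)*(sqrt(81 - 8*sqrt(2)) + 9)^(1/3))/12) + C3*exp(b*(2*2^(5/6)/(sqrt(81 - 8*sqrt(2)) + 9)^(1/3) + 2^(2/3)*(sqrt(81 - 8*sqrt(2)) + 9)^(1/3))/12)*cos(sqrt(3)*b*(-2*2^(5/6)/(sqrt(81 - 8*sqrt(2)) + 9)^(1/3) + 2^(2/3)*(sqrt(81 - 8*sqrt(2)) + 9)^(1/3))/12) + C4*exp(-b*(2*2^(5/6)/(sqrt(81 - 8*sqrt(2)) + 9)^(1/3) + 2^(2/3)*(sqrt(81 - 8*sqrt(2)) + 9)^(1/3))/6) + b^2*k/2 + sqrt(2)*b*k + sqrt(2)*b


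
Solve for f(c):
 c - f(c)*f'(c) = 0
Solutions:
 f(c) = -sqrt(C1 + c^2)
 f(c) = sqrt(C1 + c^2)


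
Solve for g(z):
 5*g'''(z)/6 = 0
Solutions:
 g(z) = C1 + C2*z + C3*z^2


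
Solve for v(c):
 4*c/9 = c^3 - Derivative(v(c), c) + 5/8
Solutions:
 v(c) = C1 + c^4/4 - 2*c^2/9 + 5*c/8


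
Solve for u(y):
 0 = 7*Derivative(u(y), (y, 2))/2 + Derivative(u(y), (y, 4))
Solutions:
 u(y) = C1 + C2*y + C3*sin(sqrt(14)*y/2) + C4*cos(sqrt(14)*y/2)


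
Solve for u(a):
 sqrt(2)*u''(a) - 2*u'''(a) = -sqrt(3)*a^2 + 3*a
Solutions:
 u(a) = C1 + C2*a + C3*exp(sqrt(2)*a/2) - sqrt(6)*a^4/24 + a^3*(-4*sqrt(3) + 3*sqrt(2))/12 + a^2*(3/2 - sqrt(6))


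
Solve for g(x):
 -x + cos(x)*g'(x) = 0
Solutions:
 g(x) = C1 + Integral(x/cos(x), x)


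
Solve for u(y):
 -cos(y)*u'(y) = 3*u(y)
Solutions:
 u(y) = C1*(sin(y) - 1)^(3/2)/(sin(y) + 1)^(3/2)


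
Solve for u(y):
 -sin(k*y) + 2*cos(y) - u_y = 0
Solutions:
 u(y) = C1 + 2*sin(y) + cos(k*y)/k


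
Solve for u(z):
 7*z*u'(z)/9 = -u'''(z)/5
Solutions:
 u(z) = C1 + Integral(C2*airyai(-105^(1/3)*z/3) + C3*airybi(-105^(1/3)*z/3), z)


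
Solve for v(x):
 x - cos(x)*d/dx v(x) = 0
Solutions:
 v(x) = C1 + Integral(x/cos(x), x)


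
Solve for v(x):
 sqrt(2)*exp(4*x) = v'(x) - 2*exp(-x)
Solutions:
 v(x) = C1 + sqrt(2)*exp(4*x)/4 - 2*exp(-x)


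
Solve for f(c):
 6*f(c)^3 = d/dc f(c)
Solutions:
 f(c) = -sqrt(2)*sqrt(-1/(C1 + 6*c))/2
 f(c) = sqrt(2)*sqrt(-1/(C1 + 6*c))/2


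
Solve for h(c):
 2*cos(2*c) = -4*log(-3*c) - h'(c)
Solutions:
 h(c) = C1 - 4*c*log(-c) - 4*c*log(3) + 4*c - sin(2*c)


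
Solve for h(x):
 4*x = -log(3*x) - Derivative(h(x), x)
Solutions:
 h(x) = C1 - 2*x^2 - x*log(x) - x*log(3) + x


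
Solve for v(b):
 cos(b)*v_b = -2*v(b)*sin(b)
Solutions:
 v(b) = C1*cos(b)^2


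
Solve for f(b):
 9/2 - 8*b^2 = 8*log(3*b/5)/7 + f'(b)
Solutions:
 f(b) = C1 - 8*b^3/3 - 8*b*log(b)/7 - 8*b*log(3)/7 + 8*b*log(5)/7 + 79*b/14


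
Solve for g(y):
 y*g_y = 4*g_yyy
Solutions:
 g(y) = C1 + Integral(C2*airyai(2^(1/3)*y/2) + C3*airybi(2^(1/3)*y/2), y)


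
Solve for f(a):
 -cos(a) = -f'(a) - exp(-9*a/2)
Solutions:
 f(a) = C1 + sin(a) + 2*exp(-9*a/2)/9


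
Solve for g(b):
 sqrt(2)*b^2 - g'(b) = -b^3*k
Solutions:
 g(b) = C1 + b^4*k/4 + sqrt(2)*b^3/3


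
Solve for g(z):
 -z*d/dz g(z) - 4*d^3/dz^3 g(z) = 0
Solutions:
 g(z) = C1 + Integral(C2*airyai(-2^(1/3)*z/2) + C3*airybi(-2^(1/3)*z/2), z)


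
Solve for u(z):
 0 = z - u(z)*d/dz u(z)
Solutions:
 u(z) = -sqrt(C1 + z^2)
 u(z) = sqrt(C1 + z^2)


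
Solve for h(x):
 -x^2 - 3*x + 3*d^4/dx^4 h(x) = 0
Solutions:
 h(x) = C1 + C2*x + C3*x^2 + C4*x^3 + x^6/1080 + x^5/120


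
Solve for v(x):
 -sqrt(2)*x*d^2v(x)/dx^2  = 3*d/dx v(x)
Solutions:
 v(x) = C1 + C2*x^(1 - 3*sqrt(2)/2)


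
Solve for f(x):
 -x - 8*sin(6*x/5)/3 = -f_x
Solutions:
 f(x) = C1 + x^2/2 - 20*cos(6*x/5)/9


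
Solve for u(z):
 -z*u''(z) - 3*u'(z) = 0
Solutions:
 u(z) = C1 + C2/z^2


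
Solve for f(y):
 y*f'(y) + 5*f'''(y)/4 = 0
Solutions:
 f(y) = C1 + Integral(C2*airyai(-10^(2/3)*y/5) + C3*airybi(-10^(2/3)*y/5), y)


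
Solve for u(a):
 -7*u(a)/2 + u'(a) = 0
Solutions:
 u(a) = C1*exp(7*a/2)


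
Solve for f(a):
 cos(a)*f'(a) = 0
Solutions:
 f(a) = C1


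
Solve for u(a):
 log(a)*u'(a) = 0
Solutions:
 u(a) = C1


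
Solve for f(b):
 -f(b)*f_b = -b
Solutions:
 f(b) = -sqrt(C1 + b^2)
 f(b) = sqrt(C1 + b^2)


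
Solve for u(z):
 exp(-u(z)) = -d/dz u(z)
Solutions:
 u(z) = log(C1 - z)


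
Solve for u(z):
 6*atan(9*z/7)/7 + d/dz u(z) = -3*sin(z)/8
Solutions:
 u(z) = C1 - 6*z*atan(9*z/7)/7 + log(81*z^2 + 49)/3 + 3*cos(z)/8


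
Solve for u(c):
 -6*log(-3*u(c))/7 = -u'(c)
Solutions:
 -7*Integral(1/(log(-_y) + log(3)), (_y, u(c)))/6 = C1 - c


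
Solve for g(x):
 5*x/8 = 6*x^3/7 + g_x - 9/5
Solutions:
 g(x) = C1 - 3*x^4/14 + 5*x^2/16 + 9*x/5


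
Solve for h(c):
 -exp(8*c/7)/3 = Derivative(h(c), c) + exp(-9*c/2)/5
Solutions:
 h(c) = C1 - 7*exp(8*c/7)/24 + 2*exp(-9*c/2)/45


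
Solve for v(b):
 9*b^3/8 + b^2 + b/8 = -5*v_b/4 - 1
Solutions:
 v(b) = C1 - 9*b^4/40 - 4*b^3/15 - b^2/20 - 4*b/5


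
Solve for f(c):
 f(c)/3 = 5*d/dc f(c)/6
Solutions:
 f(c) = C1*exp(2*c/5)


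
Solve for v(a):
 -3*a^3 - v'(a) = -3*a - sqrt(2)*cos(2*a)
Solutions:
 v(a) = C1 - 3*a^4/4 + 3*a^2/2 + sqrt(2)*sin(2*a)/2


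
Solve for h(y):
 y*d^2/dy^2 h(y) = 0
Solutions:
 h(y) = C1 + C2*y


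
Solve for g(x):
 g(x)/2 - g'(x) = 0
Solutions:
 g(x) = C1*exp(x/2)


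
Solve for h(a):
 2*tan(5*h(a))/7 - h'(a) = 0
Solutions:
 h(a) = -asin(C1*exp(10*a/7))/5 + pi/5
 h(a) = asin(C1*exp(10*a/7))/5


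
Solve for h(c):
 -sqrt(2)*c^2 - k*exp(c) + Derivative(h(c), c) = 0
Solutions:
 h(c) = C1 + sqrt(2)*c^3/3 + k*exp(c)


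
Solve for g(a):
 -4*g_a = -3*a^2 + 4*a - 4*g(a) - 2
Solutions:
 g(a) = C1*exp(a) - 3*a^2/4 - a/2 - 1


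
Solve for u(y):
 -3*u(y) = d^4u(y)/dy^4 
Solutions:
 u(y) = (C1*sin(sqrt(2)*3^(1/4)*y/2) + C2*cos(sqrt(2)*3^(1/4)*y/2))*exp(-sqrt(2)*3^(1/4)*y/2) + (C3*sin(sqrt(2)*3^(1/4)*y/2) + C4*cos(sqrt(2)*3^(1/4)*y/2))*exp(sqrt(2)*3^(1/4)*y/2)


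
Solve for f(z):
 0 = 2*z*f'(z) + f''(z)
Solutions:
 f(z) = C1 + C2*erf(z)


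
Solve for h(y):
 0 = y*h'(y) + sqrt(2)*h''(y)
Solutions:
 h(y) = C1 + C2*erf(2^(1/4)*y/2)


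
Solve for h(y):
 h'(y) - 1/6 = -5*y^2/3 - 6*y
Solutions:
 h(y) = C1 - 5*y^3/9 - 3*y^2 + y/6


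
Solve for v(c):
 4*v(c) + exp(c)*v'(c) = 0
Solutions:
 v(c) = C1*exp(4*exp(-c))


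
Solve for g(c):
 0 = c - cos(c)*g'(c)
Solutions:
 g(c) = C1 + Integral(c/cos(c), c)


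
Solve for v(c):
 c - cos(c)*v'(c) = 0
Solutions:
 v(c) = C1 + Integral(c/cos(c), c)


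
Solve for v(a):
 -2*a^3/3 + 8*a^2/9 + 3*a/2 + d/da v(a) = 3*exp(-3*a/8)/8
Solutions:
 v(a) = C1 + a^4/6 - 8*a^3/27 - 3*a^2/4 - 1/exp(a)^(3/8)


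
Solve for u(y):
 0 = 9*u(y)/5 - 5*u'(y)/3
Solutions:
 u(y) = C1*exp(27*y/25)


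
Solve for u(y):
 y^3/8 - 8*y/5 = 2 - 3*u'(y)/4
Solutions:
 u(y) = C1 - y^4/24 + 16*y^2/15 + 8*y/3


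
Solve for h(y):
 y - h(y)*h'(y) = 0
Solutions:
 h(y) = -sqrt(C1 + y^2)
 h(y) = sqrt(C1 + y^2)


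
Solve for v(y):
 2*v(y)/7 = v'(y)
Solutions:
 v(y) = C1*exp(2*y/7)


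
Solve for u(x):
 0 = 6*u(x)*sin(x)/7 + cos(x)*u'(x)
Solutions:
 u(x) = C1*cos(x)^(6/7)


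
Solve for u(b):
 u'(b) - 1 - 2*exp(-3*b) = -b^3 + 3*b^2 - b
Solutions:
 u(b) = C1 - b^4/4 + b^3 - b^2/2 + b - 2*exp(-3*b)/3


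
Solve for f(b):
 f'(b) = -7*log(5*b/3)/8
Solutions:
 f(b) = C1 - 7*b*log(b)/8 - 7*b*log(5)/8 + 7*b/8 + 7*b*log(3)/8


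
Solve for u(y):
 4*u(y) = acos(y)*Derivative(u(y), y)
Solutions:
 u(y) = C1*exp(4*Integral(1/acos(y), y))


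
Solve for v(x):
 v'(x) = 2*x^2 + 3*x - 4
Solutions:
 v(x) = C1 + 2*x^3/3 + 3*x^2/2 - 4*x


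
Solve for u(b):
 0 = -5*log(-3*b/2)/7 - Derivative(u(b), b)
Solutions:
 u(b) = C1 - 5*b*log(-b)/7 + 5*b*(-log(3) + log(2) + 1)/7


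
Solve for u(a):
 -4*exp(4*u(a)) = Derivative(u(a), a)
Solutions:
 u(a) = log(-I*(1/(C1 + 16*a))^(1/4))
 u(a) = log(I*(1/(C1 + 16*a))^(1/4))
 u(a) = log(-(1/(C1 + 16*a))^(1/4))
 u(a) = log(1/(C1 + 16*a))/4


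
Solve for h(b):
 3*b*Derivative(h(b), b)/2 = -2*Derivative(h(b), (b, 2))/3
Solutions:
 h(b) = C1 + C2*erf(3*sqrt(2)*b/4)


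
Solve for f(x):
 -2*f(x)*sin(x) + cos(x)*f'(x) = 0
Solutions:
 f(x) = C1/cos(x)^2


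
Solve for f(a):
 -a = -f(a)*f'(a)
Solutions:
 f(a) = -sqrt(C1 + a^2)
 f(a) = sqrt(C1 + a^2)


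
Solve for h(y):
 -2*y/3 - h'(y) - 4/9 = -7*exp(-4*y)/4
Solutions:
 h(y) = C1 - y^2/3 - 4*y/9 - 7*exp(-4*y)/16


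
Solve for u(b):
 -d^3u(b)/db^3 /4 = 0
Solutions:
 u(b) = C1 + C2*b + C3*b^2


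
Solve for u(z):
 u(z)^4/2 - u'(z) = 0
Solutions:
 u(z) = 2^(1/3)*(-1/(C1 + 3*z))^(1/3)
 u(z) = 2^(1/3)*(-1/(C1 + z))^(1/3)*(-3^(2/3) - 3*3^(1/6)*I)/6
 u(z) = 2^(1/3)*(-1/(C1 + z))^(1/3)*(-3^(2/3) + 3*3^(1/6)*I)/6


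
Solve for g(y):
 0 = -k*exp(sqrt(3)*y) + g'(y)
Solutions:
 g(y) = C1 + sqrt(3)*k*exp(sqrt(3)*y)/3


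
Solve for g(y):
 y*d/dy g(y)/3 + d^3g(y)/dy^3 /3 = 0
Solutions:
 g(y) = C1 + Integral(C2*airyai(-y) + C3*airybi(-y), y)


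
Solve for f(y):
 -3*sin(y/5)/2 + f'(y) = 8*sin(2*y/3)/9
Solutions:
 f(y) = C1 - 15*cos(y/5)/2 - 4*cos(2*y/3)/3


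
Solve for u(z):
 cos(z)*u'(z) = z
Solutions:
 u(z) = C1 + Integral(z/cos(z), z)


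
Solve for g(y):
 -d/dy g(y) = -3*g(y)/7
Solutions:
 g(y) = C1*exp(3*y/7)


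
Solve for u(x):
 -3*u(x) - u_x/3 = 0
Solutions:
 u(x) = C1*exp(-9*x)


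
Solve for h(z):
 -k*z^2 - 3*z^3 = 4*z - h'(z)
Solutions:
 h(z) = C1 + k*z^3/3 + 3*z^4/4 + 2*z^2


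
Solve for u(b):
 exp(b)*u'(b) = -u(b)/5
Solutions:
 u(b) = C1*exp(exp(-b)/5)


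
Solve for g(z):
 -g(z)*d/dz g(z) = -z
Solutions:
 g(z) = -sqrt(C1 + z^2)
 g(z) = sqrt(C1 + z^2)


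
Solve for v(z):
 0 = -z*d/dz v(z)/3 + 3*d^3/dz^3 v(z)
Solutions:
 v(z) = C1 + Integral(C2*airyai(3^(1/3)*z/3) + C3*airybi(3^(1/3)*z/3), z)


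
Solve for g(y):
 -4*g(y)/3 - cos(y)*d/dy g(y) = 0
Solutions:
 g(y) = C1*(sin(y) - 1)^(2/3)/(sin(y) + 1)^(2/3)


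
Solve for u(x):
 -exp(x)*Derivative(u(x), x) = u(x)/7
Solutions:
 u(x) = C1*exp(exp(-x)/7)


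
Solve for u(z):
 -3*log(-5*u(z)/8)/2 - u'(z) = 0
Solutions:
 2*Integral(1/(log(-_y) - 3*log(2) + log(5)), (_y, u(z)))/3 = C1 - z


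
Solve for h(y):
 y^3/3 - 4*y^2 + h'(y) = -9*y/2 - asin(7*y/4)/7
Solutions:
 h(y) = C1 - y^4/12 + 4*y^3/3 - 9*y^2/4 - y*asin(7*y/4)/7 - sqrt(16 - 49*y^2)/49


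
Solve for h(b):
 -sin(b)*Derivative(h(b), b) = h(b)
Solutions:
 h(b) = C1*sqrt(cos(b) + 1)/sqrt(cos(b) - 1)


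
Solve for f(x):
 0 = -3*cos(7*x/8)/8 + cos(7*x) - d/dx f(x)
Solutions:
 f(x) = C1 - 3*sin(7*x/8)/7 + sin(7*x)/7


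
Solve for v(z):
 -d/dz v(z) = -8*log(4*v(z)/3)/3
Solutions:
 -3*Integral(1/(log(_y) - log(3) + 2*log(2)), (_y, v(z)))/8 = C1 - z


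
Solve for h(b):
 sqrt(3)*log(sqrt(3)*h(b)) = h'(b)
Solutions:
 -2*sqrt(3)*Integral(1/(2*log(_y) + log(3)), (_y, h(b)))/3 = C1 - b


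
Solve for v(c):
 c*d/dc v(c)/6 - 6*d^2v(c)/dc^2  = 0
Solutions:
 v(c) = C1 + C2*erfi(sqrt(2)*c/12)


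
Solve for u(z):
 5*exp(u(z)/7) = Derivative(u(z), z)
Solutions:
 u(z) = 7*log(-1/(C1 + 5*z)) + 7*log(7)


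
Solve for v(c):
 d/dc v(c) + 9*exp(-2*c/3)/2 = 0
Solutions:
 v(c) = C1 + 27*exp(-2*c/3)/4


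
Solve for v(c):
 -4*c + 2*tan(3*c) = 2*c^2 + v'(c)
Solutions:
 v(c) = C1 - 2*c^3/3 - 2*c^2 - 2*log(cos(3*c))/3


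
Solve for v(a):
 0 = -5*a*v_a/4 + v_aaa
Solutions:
 v(a) = C1 + Integral(C2*airyai(10^(1/3)*a/2) + C3*airybi(10^(1/3)*a/2), a)


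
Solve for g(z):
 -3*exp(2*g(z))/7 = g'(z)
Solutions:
 g(z) = log(-sqrt(1/(C1 + 3*z))) - log(2) + log(14)/2
 g(z) = log(1/(C1 + 3*z))/2 - log(2) + log(14)/2


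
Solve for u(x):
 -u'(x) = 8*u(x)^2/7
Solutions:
 u(x) = 7/(C1 + 8*x)


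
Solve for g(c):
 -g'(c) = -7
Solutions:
 g(c) = C1 + 7*c


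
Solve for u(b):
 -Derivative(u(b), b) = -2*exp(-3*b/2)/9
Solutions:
 u(b) = C1 - 4*exp(-3*b/2)/27


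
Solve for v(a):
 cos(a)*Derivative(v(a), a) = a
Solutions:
 v(a) = C1 + Integral(a/cos(a), a)


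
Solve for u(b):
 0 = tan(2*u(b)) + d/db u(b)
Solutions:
 u(b) = -asin(C1*exp(-2*b))/2 + pi/2
 u(b) = asin(C1*exp(-2*b))/2


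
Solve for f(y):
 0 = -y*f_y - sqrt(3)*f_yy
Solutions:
 f(y) = C1 + C2*erf(sqrt(2)*3^(3/4)*y/6)


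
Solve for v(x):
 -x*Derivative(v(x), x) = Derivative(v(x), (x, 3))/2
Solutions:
 v(x) = C1 + Integral(C2*airyai(-2^(1/3)*x) + C3*airybi(-2^(1/3)*x), x)


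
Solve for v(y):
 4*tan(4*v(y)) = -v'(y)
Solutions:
 v(y) = -asin(C1*exp(-16*y))/4 + pi/4
 v(y) = asin(C1*exp(-16*y))/4


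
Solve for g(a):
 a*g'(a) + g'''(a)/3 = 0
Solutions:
 g(a) = C1 + Integral(C2*airyai(-3^(1/3)*a) + C3*airybi(-3^(1/3)*a), a)


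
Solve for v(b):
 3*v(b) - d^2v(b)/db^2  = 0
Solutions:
 v(b) = C1*exp(-sqrt(3)*b) + C2*exp(sqrt(3)*b)


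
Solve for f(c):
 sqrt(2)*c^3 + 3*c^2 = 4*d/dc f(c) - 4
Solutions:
 f(c) = C1 + sqrt(2)*c^4/16 + c^3/4 + c


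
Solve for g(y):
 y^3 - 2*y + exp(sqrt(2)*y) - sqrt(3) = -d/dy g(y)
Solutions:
 g(y) = C1 - y^4/4 + y^2 + sqrt(3)*y - sqrt(2)*exp(sqrt(2)*y)/2


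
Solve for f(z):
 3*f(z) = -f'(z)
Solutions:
 f(z) = C1*exp(-3*z)


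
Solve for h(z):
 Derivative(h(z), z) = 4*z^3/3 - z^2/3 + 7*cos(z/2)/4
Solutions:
 h(z) = C1 + z^4/3 - z^3/9 + 7*sin(z/2)/2


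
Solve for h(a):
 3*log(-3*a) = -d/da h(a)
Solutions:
 h(a) = C1 - 3*a*log(-a) + 3*a*(1 - log(3))


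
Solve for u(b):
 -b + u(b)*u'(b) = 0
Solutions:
 u(b) = -sqrt(C1 + b^2)
 u(b) = sqrt(C1 + b^2)


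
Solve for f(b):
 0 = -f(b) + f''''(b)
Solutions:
 f(b) = C1*exp(-b) + C2*exp(b) + C3*sin(b) + C4*cos(b)


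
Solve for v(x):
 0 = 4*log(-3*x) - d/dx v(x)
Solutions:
 v(x) = C1 + 4*x*log(-x) + 4*x*(-1 + log(3))


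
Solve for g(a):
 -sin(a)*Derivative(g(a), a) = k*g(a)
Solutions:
 g(a) = C1*exp(k*(-log(cos(a) - 1) + log(cos(a) + 1))/2)


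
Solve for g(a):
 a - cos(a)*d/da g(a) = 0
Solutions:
 g(a) = C1 + Integral(a/cos(a), a)


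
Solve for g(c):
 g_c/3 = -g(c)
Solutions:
 g(c) = C1*exp(-3*c)


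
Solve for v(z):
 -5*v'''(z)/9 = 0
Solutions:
 v(z) = C1 + C2*z + C3*z^2


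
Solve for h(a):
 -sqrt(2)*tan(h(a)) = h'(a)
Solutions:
 h(a) = pi - asin(C1*exp(-sqrt(2)*a))
 h(a) = asin(C1*exp(-sqrt(2)*a))


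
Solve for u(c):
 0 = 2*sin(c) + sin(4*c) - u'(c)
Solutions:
 u(c) = C1 - 2*cos(c) - cos(4*c)/4


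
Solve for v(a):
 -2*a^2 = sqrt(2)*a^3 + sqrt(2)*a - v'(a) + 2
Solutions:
 v(a) = C1 + sqrt(2)*a^4/4 + 2*a^3/3 + sqrt(2)*a^2/2 + 2*a


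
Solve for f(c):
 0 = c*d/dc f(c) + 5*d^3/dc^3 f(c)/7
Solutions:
 f(c) = C1 + Integral(C2*airyai(-5^(2/3)*7^(1/3)*c/5) + C3*airybi(-5^(2/3)*7^(1/3)*c/5), c)


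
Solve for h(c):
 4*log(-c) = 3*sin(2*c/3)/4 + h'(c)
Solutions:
 h(c) = C1 + 4*c*log(-c) - 4*c + 9*cos(2*c/3)/8


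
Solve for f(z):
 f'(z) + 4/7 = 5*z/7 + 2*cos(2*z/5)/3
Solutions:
 f(z) = C1 + 5*z^2/14 - 4*z/7 + 5*sin(2*z/5)/3


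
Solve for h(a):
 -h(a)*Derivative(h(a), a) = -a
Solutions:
 h(a) = -sqrt(C1 + a^2)
 h(a) = sqrt(C1 + a^2)


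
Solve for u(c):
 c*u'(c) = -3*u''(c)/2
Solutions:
 u(c) = C1 + C2*erf(sqrt(3)*c/3)


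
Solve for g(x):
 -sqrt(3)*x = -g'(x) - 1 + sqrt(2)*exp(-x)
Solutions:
 g(x) = C1 + sqrt(3)*x^2/2 - x - sqrt(2)*exp(-x)


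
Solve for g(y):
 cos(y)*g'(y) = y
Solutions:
 g(y) = C1 + Integral(y/cos(y), y)


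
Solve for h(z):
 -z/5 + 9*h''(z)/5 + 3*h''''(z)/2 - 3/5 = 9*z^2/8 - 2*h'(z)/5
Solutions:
 h(z) = C1 + C2*exp(z*(-3*12^(1/3)*5^(2/3)/(5 + sqrt(115))^(1/3) + 90^(1/3)*(5 + sqrt(115))^(1/3))/30)*sin(10^(1/3)*3^(1/6)*z*(10^(1/3)*3^(2/3)/(5 + sqrt(115))^(1/3) + (5 + sqrt(115))^(1/3))/10) + C3*exp(z*(-3*12^(1/3)*5^(2/3)/(5 + sqrt(115))^(1/3) + 90^(1/3)*(5 + sqrt(115))^(1/3))/30)*cos(10^(1/3)*3^(1/6)*z*(10^(1/3)*3^(2/3)/(5 + sqrt(115))^(1/3) + (5 + sqrt(115))^(1/3))/10) + C4*exp(-z*(-3*12^(1/3)*5^(2/3)/(5 + sqrt(115))^(1/3) + 90^(1/3)*(5 + sqrt(115))^(1/3))/15) + 15*z^3/16 - 397*z^2/32 + 3621*z/32


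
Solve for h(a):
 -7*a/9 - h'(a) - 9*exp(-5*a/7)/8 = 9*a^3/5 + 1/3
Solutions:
 h(a) = C1 - 9*a^4/20 - 7*a^2/18 - a/3 + 63*exp(-5*a/7)/40


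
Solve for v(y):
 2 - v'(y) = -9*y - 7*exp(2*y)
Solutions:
 v(y) = C1 + 9*y^2/2 + 2*y + 7*exp(2*y)/2


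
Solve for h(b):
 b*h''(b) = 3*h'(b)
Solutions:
 h(b) = C1 + C2*b^4


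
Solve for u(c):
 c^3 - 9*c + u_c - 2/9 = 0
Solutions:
 u(c) = C1 - c^4/4 + 9*c^2/2 + 2*c/9


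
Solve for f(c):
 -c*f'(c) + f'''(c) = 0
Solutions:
 f(c) = C1 + Integral(C2*airyai(c) + C3*airybi(c), c)


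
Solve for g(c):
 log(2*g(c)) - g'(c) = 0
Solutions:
 -Integral(1/(log(_y) + log(2)), (_y, g(c))) = C1 - c


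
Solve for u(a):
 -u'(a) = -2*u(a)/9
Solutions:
 u(a) = C1*exp(2*a/9)


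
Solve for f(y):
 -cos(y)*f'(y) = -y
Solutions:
 f(y) = C1 + Integral(y/cos(y), y)


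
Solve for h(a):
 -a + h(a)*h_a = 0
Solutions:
 h(a) = -sqrt(C1 + a^2)
 h(a) = sqrt(C1 + a^2)


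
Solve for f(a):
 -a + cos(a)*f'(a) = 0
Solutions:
 f(a) = C1 + Integral(a/cos(a), a)


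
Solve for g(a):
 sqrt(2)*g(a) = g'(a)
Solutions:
 g(a) = C1*exp(sqrt(2)*a)


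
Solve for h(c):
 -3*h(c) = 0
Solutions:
 h(c) = 0


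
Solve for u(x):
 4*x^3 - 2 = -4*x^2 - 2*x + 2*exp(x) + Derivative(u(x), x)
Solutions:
 u(x) = C1 + x^4 + 4*x^3/3 + x^2 - 2*x - 2*exp(x)


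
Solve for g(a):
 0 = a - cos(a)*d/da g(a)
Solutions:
 g(a) = C1 + Integral(a/cos(a), a)


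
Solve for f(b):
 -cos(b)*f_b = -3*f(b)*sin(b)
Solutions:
 f(b) = C1/cos(b)^3


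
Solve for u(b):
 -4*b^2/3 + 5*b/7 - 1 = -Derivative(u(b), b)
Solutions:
 u(b) = C1 + 4*b^3/9 - 5*b^2/14 + b


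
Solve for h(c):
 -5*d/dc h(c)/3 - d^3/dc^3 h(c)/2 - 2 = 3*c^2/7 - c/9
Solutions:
 h(c) = C1 + C2*sin(sqrt(30)*c/3) + C3*cos(sqrt(30)*c/3) - 3*c^3/35 + c^2/30 - 183*c/175


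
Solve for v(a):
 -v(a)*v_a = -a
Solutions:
 v(a) = -sqrt(C1 + a^2)
 v(a) = sqrt(C1 + a^2)


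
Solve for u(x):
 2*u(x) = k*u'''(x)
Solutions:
 u(x) = C1*exp(2^(1/3)*x*(1/k)^(1/3)) + C2*exp(2^(1/3)*x*(-1 + sqrt(3)*I)*(1/k)^(1/3)/2) + C3*exp(-2^(1/3)*x*(1 + sqrt(3)*I)*(1/k)^(1/3)/2)


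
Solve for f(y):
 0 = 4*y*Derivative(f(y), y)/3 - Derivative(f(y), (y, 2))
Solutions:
 f(y) = C1 + C2*erfi(sqrt(6)*y/3)


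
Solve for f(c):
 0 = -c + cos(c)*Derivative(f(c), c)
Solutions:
 f(c) = C1 + Integral(c/cos(c), c)


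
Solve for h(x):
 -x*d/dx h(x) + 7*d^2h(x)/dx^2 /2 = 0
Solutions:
 h(x) = C1 + C2*erfi(sqrt(7)*x/7)


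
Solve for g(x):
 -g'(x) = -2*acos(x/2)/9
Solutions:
 g(x) = C1 + 2*x*acos(x/2)/9 - 2*sqrt(4 - x^2)/9


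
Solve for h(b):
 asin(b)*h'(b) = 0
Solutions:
 h(b) = C1


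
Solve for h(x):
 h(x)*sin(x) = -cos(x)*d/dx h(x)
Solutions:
 h(x) = C1*cos(x)


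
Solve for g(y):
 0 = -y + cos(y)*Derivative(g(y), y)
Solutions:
 g(y) = C1 + Integral(y/cos(y), y)


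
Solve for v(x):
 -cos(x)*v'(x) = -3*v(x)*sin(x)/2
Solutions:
 v(x) = C1/cos(x)^(3/2)


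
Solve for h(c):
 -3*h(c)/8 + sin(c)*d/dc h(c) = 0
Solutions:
 h(c) = C1*(cos(c) - 1)^(3/16)/(cos(c) + 1)^(3/16)


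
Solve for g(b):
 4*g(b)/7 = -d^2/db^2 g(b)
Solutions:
 g(b) = C1*sin(2*sqrt(7)*b/7) + C2*cos(2*sqrt(7)*b/7)


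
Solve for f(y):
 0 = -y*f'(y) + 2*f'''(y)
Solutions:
 f(y) = C1 + Integral(C2*airyai(2^(2/3)*y/2) + C3*airybi(2^(2/3)*y/2), y)


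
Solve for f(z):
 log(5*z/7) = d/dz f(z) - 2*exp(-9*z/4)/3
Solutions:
 f(z) = C1 + z*log(z) + z*(-log(7) - 1 + log(5)) - 8*exp(-9*z/4)/27


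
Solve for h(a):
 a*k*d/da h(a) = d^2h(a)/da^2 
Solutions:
 h(a) = Piecewise((-sqrt(2)*sqrt(pi)*C1*erf(sqrt(2)*a*sqrt(-k)/2)/(2*sqrt(-k)) - C2, (k > 0) | (k < 0)), (-C1*a - C2, True))


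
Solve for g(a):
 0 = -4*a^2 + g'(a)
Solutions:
 g(a) = C1 + 4*a^3/3


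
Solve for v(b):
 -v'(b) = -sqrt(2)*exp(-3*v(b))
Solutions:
 v(b) = log(C1 + 3*sqrt(2)*b)/3
 v(b) = log((-3^(1/3) - 3^(5/6)*I)*(C1 + sqrt(2)*b)^(1/3)/2)
 v(b) = log((-3^(1/3) + 3^(5/6)*I)*(C1 + sqrt(2)*b)^(1/3)/2)


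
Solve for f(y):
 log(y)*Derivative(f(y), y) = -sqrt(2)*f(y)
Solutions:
 f(y) = C1*exp(-sqrt(2)*li(y))


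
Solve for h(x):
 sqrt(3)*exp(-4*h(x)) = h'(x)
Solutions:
 h(x) = log(-I*(C1 + 4*sqrt(3)*x)^(1/4))
 h(x) = log(I*(C1 + 4*sqrt(3)*x)^(1/4))
 h(x) = log(-(C1 + 4*sqrt(3)*x)^(1/4))
 h(x) = log(C1 + 4*sqrt(3)*x)/4


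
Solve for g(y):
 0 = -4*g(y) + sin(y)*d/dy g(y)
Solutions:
 g(y) = C1*(cos(y)^2 - 2*cos(y) + 1)/(cos(y)^2 + 2*cos(y) + 1)


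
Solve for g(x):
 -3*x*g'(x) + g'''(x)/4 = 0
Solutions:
 g(x) = C1 + Integral(C2*airyai(12^(1/3)*x) + C3*airybi(12^(1/3)*x), x)


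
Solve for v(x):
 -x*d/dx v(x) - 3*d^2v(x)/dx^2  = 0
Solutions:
 v(x) = C1 + C2*erf(sqrt(6)*x/6)


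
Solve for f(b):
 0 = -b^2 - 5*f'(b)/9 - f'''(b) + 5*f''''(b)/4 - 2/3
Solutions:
 f(b) = C1 + C2*exp(b*(-2^(1/3)*(5*sqrt(6585) + 407)^(1/3) - 8*2^(2/3)/(5*sqrt(6585) + 407)^(1/3) + 8)/30)*sin(2^(1/3)*sqrt(3)*b*(-(5*sqrt(6585) + 407)^(1/3) + 8*2^(1/3)/(5*sqrt(6585) + 407)^(1/3))/30) + C3*exp(b*(-2^(1/3)*(5*sqrt(6585) + 407)^(1/3) - 8*2^(2/3)/(5*sqrt(6585) + 407)^(1/3) + 8)/30)*cos(2^(1/3)*sqrt(3)*b*(-(5*sqrt(6585) + 407)^(1/3) + 8*2^(1/3)/(5*sqrt(6585) + 407)^(1/3))/30) + C4*exp(b*(8*2^(2/3)/(5*sqrt(6585) + 407)^(1/3) + 4 + 2^(1/3)*(5*sqrt(6585) + 407)^(1/3))/15) - 3*b^3/5 + 132*b/25


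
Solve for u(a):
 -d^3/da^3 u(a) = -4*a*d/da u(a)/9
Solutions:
 u(a) = C1 + Integral(C2*airyai(2^(2/3)*3^(1/3)*a/3) + C3*airybi(2^(2/3)*3^(1/3)*a/3), a)


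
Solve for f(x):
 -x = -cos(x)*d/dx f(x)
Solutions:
 f(x) = C1 + Integral(x/cos(x), x)


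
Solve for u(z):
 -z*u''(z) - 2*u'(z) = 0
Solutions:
 u(z) = C1 + C2/z


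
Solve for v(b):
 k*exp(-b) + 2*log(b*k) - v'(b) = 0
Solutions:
 v(b) = C1 + 2*b*log(b*k) - 2*b - k*exp(-b)


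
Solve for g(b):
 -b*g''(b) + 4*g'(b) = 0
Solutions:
 g(b) = C1 + C2*b^5


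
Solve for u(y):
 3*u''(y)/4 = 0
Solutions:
 u(y) = C1 + C2*y


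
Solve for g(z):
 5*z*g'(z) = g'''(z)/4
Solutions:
 g(z) = C1 + Integral(C2*airyai(20^(1/3)*z) + C3*airybi(20^(1/3)*z), z)


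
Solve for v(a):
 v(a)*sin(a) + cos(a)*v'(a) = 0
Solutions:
 v(a) = C1*cos(a)


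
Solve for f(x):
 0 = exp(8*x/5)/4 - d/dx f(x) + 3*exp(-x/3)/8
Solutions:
 f(x) = C1 + 5*exp(8*x/5)/32 - 9*exp(-x/3)/8


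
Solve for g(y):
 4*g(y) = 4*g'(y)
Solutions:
 g(y) = C1*exp(y)


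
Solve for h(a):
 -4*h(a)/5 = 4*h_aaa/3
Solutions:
 h(a) = C3*exp(-3^(1/3)*5^(2/3)*a/5) + (C1*sin(3^(5/6)*5^(2/3)*a/10) + C2*cos(3^(5/6)*5^(2/3)*a/10))*exp(3^(1/3)*5^(2/3)*a/10)


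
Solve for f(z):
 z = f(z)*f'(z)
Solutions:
 f(z) = -sqrt(C1 + z^2)
 f(z) = sqrt(C1 + z^2)


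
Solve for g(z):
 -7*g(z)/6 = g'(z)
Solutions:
 g(z) = C1*exp(-7*z/6)


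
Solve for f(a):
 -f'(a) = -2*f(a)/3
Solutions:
 f(a) = C1*exp(2*a/3)


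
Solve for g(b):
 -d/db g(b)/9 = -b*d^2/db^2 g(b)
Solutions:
 g(b) = C1 + C2*b^(10/9)


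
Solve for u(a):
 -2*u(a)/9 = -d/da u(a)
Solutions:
 u(a) = C1*exp(2*a/9)


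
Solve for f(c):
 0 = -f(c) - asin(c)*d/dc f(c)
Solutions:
 f(c) = C1*exp(-Integral(1/asin(c), c))


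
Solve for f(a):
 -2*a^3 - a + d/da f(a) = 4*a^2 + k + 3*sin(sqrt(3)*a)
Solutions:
 f(a) = C1 + a^4/2 + 4*a^3/3 + a^2/2 + a*k - sqrt(3)*cos(sqrt(3)*a)


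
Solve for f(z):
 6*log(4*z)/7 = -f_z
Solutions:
 f(z) = C1 - 6*z*log(z)/7 - 12*z*log(2)/7 + 6*z/7


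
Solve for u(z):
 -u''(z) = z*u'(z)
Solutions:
 u(z) = C1 + C2*erf(sqrt(2)*z/2)


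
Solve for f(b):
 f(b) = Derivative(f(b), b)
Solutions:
 f(b) = C1*exp(b)


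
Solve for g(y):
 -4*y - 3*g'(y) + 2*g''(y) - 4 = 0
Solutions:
 g(y) = C1 + C2*exp(3*y/2) - 2*y^2/3 - 20*y/9


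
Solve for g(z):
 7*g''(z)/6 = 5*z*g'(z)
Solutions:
 g(z) = C1 + C2*erfi(sqrt(105)*z/7)


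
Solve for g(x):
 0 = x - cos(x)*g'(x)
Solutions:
 g(x) = C1 + Integral(x/cos(x), x)


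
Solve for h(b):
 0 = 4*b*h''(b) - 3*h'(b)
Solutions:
 h(b) = C1 + C2*b^(7/4)


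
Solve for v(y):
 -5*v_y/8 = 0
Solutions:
 v(y) = C1


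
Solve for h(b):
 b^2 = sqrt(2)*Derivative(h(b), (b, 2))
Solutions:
 h(b) = C1 + C2*b + sqrt(2)*b^4/24


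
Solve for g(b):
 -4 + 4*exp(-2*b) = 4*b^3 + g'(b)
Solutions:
 g(b) = C1 - b^4 - 4*b - 2*exp(-2*b)


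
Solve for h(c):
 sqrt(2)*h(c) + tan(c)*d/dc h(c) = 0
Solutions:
 h(c) = C1/sin(c)^(sqrt(2))


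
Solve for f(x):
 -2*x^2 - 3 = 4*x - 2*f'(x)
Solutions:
 f(x) = C1 + x^3/3 + x^2 + 3*x/2


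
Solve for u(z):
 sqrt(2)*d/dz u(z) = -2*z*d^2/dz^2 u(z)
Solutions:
 u(z) = C1 + C2*z^(1 - sqrt(2)/2)


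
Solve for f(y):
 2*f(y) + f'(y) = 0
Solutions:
 f(y) = C1*exp(-2*y)


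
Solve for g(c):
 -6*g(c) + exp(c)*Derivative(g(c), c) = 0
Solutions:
 g(c) = C1*exp(-6*exp(-c))


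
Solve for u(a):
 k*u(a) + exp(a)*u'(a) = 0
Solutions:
 u(a) = C1*exp(k*exp(-a))


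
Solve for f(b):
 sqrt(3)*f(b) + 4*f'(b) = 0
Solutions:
 f(b) = C1*exp(-sqrt(3)*b/4)


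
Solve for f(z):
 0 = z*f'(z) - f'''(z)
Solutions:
 f(z) = C1 + Integral(C2*airyai(z) + C3*airybi(z), z)


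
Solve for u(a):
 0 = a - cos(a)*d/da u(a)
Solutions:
 u(a) = C1 + Integral(a/cos(a), a)


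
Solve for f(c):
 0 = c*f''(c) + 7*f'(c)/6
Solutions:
 f(c) = C1 + C2/c^(1/6)


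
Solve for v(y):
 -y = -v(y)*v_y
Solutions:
 v(y) = -sqrt(C1 + y^2)
 v(y) = sqrt(C1 + y^2)


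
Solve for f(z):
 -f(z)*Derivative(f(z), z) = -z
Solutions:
 f(z) = -sqrt(C1 + z^2)
 f(z) = sqrt(C1 + z^2)


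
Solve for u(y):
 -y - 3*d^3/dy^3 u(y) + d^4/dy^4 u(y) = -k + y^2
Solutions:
 u(y) = C1 + C2*y + C3*y^2 + C4*exp(3*y) - y^5/180 - 5*y^4/216 + y^3*(9*k - 5)/162


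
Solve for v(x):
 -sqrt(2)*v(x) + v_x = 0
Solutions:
 v(x) = C1*exp(sqrt(2)*x)


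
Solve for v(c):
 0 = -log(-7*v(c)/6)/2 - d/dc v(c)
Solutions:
 2*Integral(1/(log(-_y) - log(6) + log(7)), (_y, v(c))) = C1 - c


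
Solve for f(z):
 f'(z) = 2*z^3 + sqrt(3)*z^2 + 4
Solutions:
 f(z) = C1 + z^4/2 + sqrt(3)*z^3/3 + 4*z


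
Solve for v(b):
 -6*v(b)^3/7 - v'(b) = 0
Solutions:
 v(b) = -sqrt(14)*sqrt(-1/(C1 - 6*b))/2
 v(b) = sqrt(14)*sqrt(-1/(C1 - 6*b))/2


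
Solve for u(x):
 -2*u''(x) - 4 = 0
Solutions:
 u(x) = C1 + C2*x - x^2


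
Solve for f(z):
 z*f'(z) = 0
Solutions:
 f(z) = C1


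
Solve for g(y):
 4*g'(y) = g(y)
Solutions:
 g(y) = C1*exp(y/4)


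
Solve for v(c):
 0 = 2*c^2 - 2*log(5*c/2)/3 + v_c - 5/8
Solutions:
 v(c) = C1 - 2*c^3/3 + 2*c*log(c)/3 - 2*c*log(2)/3 - c/24 + 2*c*log(5)/3


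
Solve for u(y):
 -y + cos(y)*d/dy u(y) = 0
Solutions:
 u(y) = C1 + Integral(y/cos(y), y)


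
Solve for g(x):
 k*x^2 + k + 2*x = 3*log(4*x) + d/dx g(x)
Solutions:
 g(x) = C1 + k*x^3/3 + k*x + x^2 - 3*x*log(x) - x*log(64) + 3*x
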